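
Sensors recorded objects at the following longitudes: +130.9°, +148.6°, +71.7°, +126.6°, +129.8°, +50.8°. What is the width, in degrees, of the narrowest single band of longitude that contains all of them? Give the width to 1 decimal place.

97.8°

Sort the longitudes: +50.8°, +71.7°, +126.6°, +129.8°, +130.9°, +148.6°.
Eastward gaps between consecutive values (wrapping around): 20.9°, 54.9°, 3.2°, 1.1°, 17.7°, 262.2°.
Largest gap = 262.2° ⇒ minimal covering band is its complement: 360° − 262.2° = 97.8°.
Band runs from +50.8° eastward to +148.6°.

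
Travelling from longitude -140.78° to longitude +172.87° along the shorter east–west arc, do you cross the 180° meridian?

Naïve |172.87 − -140.78| = 313.65° > 180°, so the shorter arc goes the other way round — across 180°.
Signed shortest Δλ = ((172.87 − -140.78 + 180) mod 360) − 180 = -46.35°.
Going west by 46.35° from -140.78° passes through 180° before reaching +172.87°.

Yes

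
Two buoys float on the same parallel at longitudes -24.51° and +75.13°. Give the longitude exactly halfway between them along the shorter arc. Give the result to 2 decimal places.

+25.31°

Signed shortest Δλ from -24.51° to +75.13° is +99.64°.
Midpoint longitude = -24.51° + (+99.64°)/2 = -24.51° + 49.82° = +25.31°.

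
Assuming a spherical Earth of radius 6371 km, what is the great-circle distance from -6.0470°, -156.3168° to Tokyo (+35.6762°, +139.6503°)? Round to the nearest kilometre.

8118 km

Δλ = 139.6503 − -156.3168 = 295.9671°; wrapped into (−180°, 180°]: -64.0329°.
Δφ = 35.6762 − -6.0470 = 41.7232°.
a = sin²(Δφ/2) + cos φ₁ · cos φ₂ · sin²(Δλ/2) = 0.353868.
c = 2·atan2(√a, √(1−a)) = 1.27420 rad → d = 6371·c ≈ 8117.94 km.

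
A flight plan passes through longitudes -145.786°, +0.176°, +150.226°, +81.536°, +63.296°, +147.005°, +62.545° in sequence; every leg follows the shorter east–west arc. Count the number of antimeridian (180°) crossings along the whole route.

Leg 1: -145.786° → +0.176°, shortest Δλ = 145.962° (east) — does not cross 180°.
Leg 2: +0.176° → +150.226°, shortest Δλ = 150.05° (east) — does not cross 180°.
Leg 3: +150.226° → +81.536°, shortest Δλ = -68.69° (west) — does not cross 180°.
Leg 4: +81.536° → +63.296°, shortest Δλ = -18.24° (west) — does not cross 180°.
Leg 5: +63.296° → +147.005°, shortest Δλ = 83.709° (east) — does not cross 180°.
Leg 6: +147.005° → +62.545°, shortest Δλ = -84.46° (west) — does not cross 180°.
Total crossings: 0.

0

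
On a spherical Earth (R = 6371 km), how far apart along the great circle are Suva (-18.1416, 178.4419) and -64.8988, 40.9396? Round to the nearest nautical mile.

5456 nmi

Δλ = 40.9396 − 178.4419 = -137.5023°.
Δφ = -64.8988 − -18.1416 = -46.7572°.
a = sin²(Δφ/2) + cos φ₁ · cos φ₂ · sin²(Δλ/2) = 0.507634.
c = 2·atan2(√a, √(1−a)) = 1.58607 rad → d = 6371·c ≈ 10104.83 km ≈ 5456.17 nmi.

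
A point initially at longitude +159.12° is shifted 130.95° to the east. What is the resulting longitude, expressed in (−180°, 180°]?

-69.93°

Start at +159.12°; shift +130.95° → +290.07°.
+290.07° lies outside (−180°, 180°]; subtract 360° → -69.93°.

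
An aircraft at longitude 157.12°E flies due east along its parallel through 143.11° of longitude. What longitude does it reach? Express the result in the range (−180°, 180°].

Start at +157.12°; shift +143.11° → +300.23°.
+300.23° lies outside (−180°, 180°]; subtract 360° → -59.77°.

59.77°W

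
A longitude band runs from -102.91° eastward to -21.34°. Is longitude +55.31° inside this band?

No

Band width going east from -102.91° to -21.34°: ((-21.34 − -102.91) mod 360) = 81.57°.
Offset of +55.31° east of the west edge: ((55.31 − -102.91) mod 360) = 158.22°.
158.22° > 81.57° ⇒ outside.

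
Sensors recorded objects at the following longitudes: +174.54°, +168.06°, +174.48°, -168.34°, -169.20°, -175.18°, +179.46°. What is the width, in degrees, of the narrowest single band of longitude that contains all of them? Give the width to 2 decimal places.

Sort the longitudes: -175.18°, -169.20°, -168.34°, +168.06°, +174.48°, +174.54°, +179.46°.
Eastward gaps between consecutive values (wrapping around): 5.98°, 0.86°, 336.40°, 6.42°, 0.06°, 4.92°, 5.36°.
Largest gap = 336.40° ⇒ minimal covering band is its complement: 360° − 336.40° = 23.60°.
Band runs from +168.06° eastward to -168.34°, crossing the antimeridian.

23.60°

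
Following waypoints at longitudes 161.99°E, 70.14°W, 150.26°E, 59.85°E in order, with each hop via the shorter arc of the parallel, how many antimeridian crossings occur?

Leg 1: +161.99° → -70.14°, shortest Δλ = 127.87° (east) — crosses 180°.
Leg 2: -70.14° → +150.26°, shortest Δλ = -139.6° (west) — crosses 180°.
Leg 3: +150.26° → +59.85°, shortest Δλ = -90.41° (west) — does not cross 180°.
Total crossings: 2.

2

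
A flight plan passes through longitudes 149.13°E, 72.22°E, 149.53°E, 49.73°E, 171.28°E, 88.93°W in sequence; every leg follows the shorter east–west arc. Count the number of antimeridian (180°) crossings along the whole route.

1

Leg 1: +149.13° → +72.22°, shortest Δλ = -76.91° (west) — does not cross 180°.
Leg 2: +72.22° → +149.53°, shortest Δλ = 77.31° (east) — does not cross 180°.
Leg 3: +149.53° → +49.73°, shortest Δλ = -99.8° (west) — does not cross 180°.
Leg 4: +49.73° → +171.28°, shortest Δλ = 121.55° (east) — does not cross 180°.
Leg 5: +171.28° → -88.93°, shortest Δλ = 99.79° (east) — crosses 180°.
Total crossings: 1.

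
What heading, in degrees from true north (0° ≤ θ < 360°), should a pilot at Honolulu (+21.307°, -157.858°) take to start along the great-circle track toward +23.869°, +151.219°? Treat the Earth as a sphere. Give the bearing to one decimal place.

283.3°

Δλ = 151.219 − -157.858 = 309.077°; wrapped into (−180°, 180°]: -50.923°.
θ = atan2( sin Δλ · cos φ₂ , cos φ₁ · sin φ₂ − sin φ₁ · cos φ₂ · cos Δλ )
  = atan2(-0.70990, 0.16753) = -76.722° → normalised to [0°, 360°): 283.278°.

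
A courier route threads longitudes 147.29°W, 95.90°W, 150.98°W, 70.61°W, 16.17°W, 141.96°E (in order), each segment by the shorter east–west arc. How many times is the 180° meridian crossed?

0

Leg 1: -147.29° → -95.90°, shortest Δλ = 51.39° (east) — does not cross 180°.
Leg 2: -95.90° → -150.98°, shortest Δλ = -55.08° (west) — does not cross 180°.
Leg 3: -150.98° → -70.61°, shortest Δλ = 80.37° (east) — does not cross 180°.
Leg 4: -70.61° → -16.17°, shortest Δλ = 54.44° (east) — does not cross 180°.
Leg 5: -16.17° → +141.96°, shortest Δλ = 158.13° (east) — does not cross 180°.
Total crossings: 0.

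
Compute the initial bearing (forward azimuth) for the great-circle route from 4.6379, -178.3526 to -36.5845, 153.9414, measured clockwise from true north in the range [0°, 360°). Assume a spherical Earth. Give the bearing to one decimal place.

Δλ = 153.9414 − -178.3526 = 332.2940°; wrapped into (−180°, 180°]: -27.7060°.
θ = atan2( sin Δλ · cos φ₂ , cos φ₁ · sin φ₂ − sin φ₁ · cos φ₂ · cos Δλ )
  = atan2(-0.37333, -0.65154) = -150.187° → normalised to [0°, 360°): 209.813°.

209.8°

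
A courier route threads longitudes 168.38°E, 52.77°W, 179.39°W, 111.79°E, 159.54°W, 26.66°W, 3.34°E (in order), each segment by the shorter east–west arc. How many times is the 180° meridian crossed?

3

Leg 1: +168.38° → -52.77°, shortest Δλ = 138.85° (east) — crosses 180°.
Leg 2: -52.77° → -179.39°, shortest Δλ = -126.62° (west) — does not cross 180°.
Leg 3: -179.39° → +111.79°, shortest Δλ = -68.82° (west) — crosses 180°.
Leg 4: +111.79° → -159.54°, shortest Δλ = 88.67° (east) — crosses 180°.
Leg 5: -159.54° → -26.66°, shortest Δλ = 132.88° (east) — does not cross 180°.
Leg 6: -26.66° → +3.34°, shortest Δλ = 30.0° (east) — does not cross 180°.
Total crossings: 3.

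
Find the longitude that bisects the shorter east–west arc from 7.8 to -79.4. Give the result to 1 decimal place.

-35.8°

Signed shortest Δλ from +7.8° to -79.4° is -87.2°.
Midpoint longitude = +7.8° + (-87.2°)/2 = +7.8° − 43.6° = -35.8°.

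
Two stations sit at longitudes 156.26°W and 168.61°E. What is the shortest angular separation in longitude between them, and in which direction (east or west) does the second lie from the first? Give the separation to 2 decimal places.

Raw difference: 168.61 − -156.26 = 324.87°.
Normalise into (−180°, 180°]: 324.87° − 360° = -35.13°.
Negative ⇒ the second point lies to the west; separation 35.13°.

35.13° west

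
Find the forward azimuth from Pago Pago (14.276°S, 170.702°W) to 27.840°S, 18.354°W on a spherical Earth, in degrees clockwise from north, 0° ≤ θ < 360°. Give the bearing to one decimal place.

147.6°

Δλ = -18.354 − -170.702 = 152.348°.
θ = atan2( sin Δλ · cos φ₂ , cos φ₁ · sin φ₂ − sin φ₁ · cos φ₂ · cos Δλ )
  = atan2(0.41038, -0.64573) = 147.563° → normalised to [0°, 360°): 147.563°.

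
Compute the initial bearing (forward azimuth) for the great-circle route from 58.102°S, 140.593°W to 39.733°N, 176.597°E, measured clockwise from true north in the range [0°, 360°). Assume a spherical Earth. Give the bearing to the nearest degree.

327°

Δλ = 176.597 − -140.593 = 317.190°; wrapped into (−180°, 180°]: -42.810°.
θ = atan2( sin Δλ · cos φ₂ , cos φ₁ · sin φ₂ − sin φ₁ · cos φ₂ · cos Δλ )
  = atan2(-0.52261, 0.81674) = -32.614° → normalised to [0°, 360°): 327.386°.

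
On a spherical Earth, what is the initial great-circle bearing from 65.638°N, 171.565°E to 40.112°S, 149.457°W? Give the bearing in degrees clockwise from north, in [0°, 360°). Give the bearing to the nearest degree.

149°

Δλ = -149.457 − 171.565 = -321.022°; wrapped into (−180°, 180°]: 38.978°.
θ = atan2( sin Δλ · cos φ₂ , cos φ₁ · sin φ₂ − sin φ₁ · cos φ₂ · cos Δλ )
  = atan2(0.48107, -0.80736) = 149.211° → normalised to [0°, 360°): 149.211°.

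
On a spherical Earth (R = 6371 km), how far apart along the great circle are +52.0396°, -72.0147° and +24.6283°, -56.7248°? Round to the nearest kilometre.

3311 km

Δλ = -56.7248 − -72.0147 = 15.2899°.
Δφ = 24.6283 − 52.0396 = -27.4113°.
a = sin²(Δφ/2) + cos φ₁ · cos φ₂ · sin²(Δλ/2) = 0.066034.
c = 2·atan2(√a, √(1−a)) = 0.51977 rad → d = 6371·c ≈ 3311.47 km.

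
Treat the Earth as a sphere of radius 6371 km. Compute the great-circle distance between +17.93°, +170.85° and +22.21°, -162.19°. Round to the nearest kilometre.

Δλ = -162.19 − 170.85 = -333.04°; wrapped into (−180°, 180°]: 26.96°.
Δφ = 22.21 − 17.93 = 4.28°.
a = sin²(Δφ/2) + cos φ₁ · cos φ₂ · sin²(Δλ/2) = 0.049258.
c = 2·atan2(√a, √(1−a)) = 0.44761 rad → d = 6371·c ≈ 2851.72 km.

2852 km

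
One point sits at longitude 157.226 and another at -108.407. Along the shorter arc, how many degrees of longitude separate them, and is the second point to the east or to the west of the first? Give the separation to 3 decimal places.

Raw difference: -108.407 − 157.226 = -265.633°.
Normalise into (−180°, 180°]: -265.633° + 360° = 94.367°.
Positive ⇒ the second point lies to the east; separation 94.367°.

94.367° east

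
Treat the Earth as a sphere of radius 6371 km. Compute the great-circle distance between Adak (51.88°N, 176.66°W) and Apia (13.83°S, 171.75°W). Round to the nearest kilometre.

7322 km

Δλ = -171.75 − -176.66 = 4.91°.
Δφ = -13.83 − 51.88 = -65.71°.
a = sin²(Δφ/2) + cos φ₁ · cos φ₂ · sin²(Δλ/2) = 0.295422.
c = 2·atan2(√a, √(1−a)) = 1.14927 rad → d = 6371·c ≈ 7321.99 km.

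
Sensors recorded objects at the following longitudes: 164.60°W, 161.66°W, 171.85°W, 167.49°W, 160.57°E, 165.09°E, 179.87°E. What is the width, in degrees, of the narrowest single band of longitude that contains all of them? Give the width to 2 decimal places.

37.77°

Sort the longitudes: -171.85°, -167.49°, -164.60°, -161.66°, +160.57°, +165.09°, +179.87°.
Eastward gaps between consecutive values (wrapping around): 4.36°, 2.89°, 2.94°, 322.23°, 4.52°, 14.78°, 8.28°.
Largest gap = 322.23° ⇒ minimal covering band is its complement: 360° − 322.23° = 37.77°.
Band runs from +160.57° eastward to -161.66°, crossing the antimeridian.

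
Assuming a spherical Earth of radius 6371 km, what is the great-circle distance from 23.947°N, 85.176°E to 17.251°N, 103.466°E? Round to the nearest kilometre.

2042 km

Δλ = 103.466 − 85.176 = 18.290°.
Δφ = 17.251 − 23.947 = -6.696°.
a = sin²(Δφ/2) + cos φ₁ · cos φ₂ · sin²(Δλ/2) = 0.025458.
c = 2·atan2(√a, √(1−a)) = 0.32048 rad → d = 6371·c ≈ 2041.77 km.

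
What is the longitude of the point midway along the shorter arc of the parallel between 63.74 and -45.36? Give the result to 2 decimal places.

+9.19°

Signed shortest Δλ from +63.74° to -45.36° is -109.10°.
Midpoint longitude = +63.74° + (-109.10°)/2 = +63.74° − 54.55° = +9.19°.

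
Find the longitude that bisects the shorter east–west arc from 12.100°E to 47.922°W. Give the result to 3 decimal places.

17.911°W

Signed shortest Δλ from +12.100° to -47.922° is -60.022°.
Midpoint longitude = +12.100° + (-60.022°)/2 = +12.100° − 30.011° = -17.911°.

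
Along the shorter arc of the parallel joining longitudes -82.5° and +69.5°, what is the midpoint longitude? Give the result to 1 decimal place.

-6.5°

Signed shortest Δλ from -82.5° to +69.5° is +152.0°.
Midpoint longitude = -82.5° + (+152.0°)/2 = -82.5° + 76.0° = -6.5°.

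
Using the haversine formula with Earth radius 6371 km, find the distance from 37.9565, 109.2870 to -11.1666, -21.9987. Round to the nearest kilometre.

Δλ = -21.9987 − 109.2870 = -131.2857°.
Δφ = -11.1666 − 37.9565 = -49.1231°.
a = sin²(Δφ/2) + cos φ₁ · cos φ₂ · sin²(Δλ/2) = 0.814757.
c = 2·atan2(√a, √(1−a)) = 2.25172 rad → d = 6371·c ≈ 14345.74 km.

14346 km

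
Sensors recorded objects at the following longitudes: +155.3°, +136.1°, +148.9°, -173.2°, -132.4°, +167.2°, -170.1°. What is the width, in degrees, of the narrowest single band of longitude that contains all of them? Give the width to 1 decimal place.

Sort the longitudes: -173.2°, -170.1°, -132.4°, +136.1°, +148.9°, +155.3°, +167.2°.
Eastward gaps between consecutive values (wrapping around): 3.1°, 37.7°, 268.5°, 12.8°, 6.4°, 11.9°, 19.6°.
Largest gap = 268.5° ⇒ minimal covering band is its complement: 360° − 268.5° = 91.5°.
Band runs from +136.1° eastward to -132.4°, crossing the antimeridian.

91.5°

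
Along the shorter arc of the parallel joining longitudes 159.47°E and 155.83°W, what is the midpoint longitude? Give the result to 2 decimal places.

Signed shortest Δλ from +159.47° to -155.83° is +44.70°.
Midpoint longitude = +159.47° + (+44.70°)/2 = +159.47° + 22.35° = +181.82°.
Normalise into (−180°, 180°]: -178.18°.
(The naïve average (+159.47 + -155.83)/2 = 1.82° is on the wrong side of the globe.)

178.18°W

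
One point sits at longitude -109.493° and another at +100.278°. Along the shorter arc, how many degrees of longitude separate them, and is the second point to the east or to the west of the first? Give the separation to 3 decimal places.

Raw difference: 100.278 − -109.493 = 209.771°.
Normalise into (−180°, 180°]: 209.771° − 360° = -150.229°.
Negative ⇒ the second point lies to the west; separation 150.229°.

150.229° west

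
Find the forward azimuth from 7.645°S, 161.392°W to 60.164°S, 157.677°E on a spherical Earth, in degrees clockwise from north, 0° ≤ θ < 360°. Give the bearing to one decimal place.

201.9°

Δλ = 157.677 − -161.392 = 319.069°; wrapped into (−180°, 180°]: -40.931°.
θ = atan2( sin Δλ · cos φ₂ , cos φ₁ · sin φ₂ − sin φ₁ · cos φ₂ · cos Δλ )
  = atan2(-0.32595, -0.80974) = -158.073° → normalised to [0°, 360°): 201.927°.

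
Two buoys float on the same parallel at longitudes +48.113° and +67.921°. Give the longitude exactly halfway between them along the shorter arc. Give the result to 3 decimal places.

Signed shortest Δλ from +48.113° to +67.921° is +19.808°.
Midpoint longitude = +48.113° + (+19.808°)/2 = +48.113° + 9.904° = +58.017°.

+58.017°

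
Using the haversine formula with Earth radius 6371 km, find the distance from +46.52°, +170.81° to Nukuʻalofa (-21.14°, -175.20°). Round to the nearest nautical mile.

4133 nmi

Δλ = -175.20 − 170.81 = -346.01°; wrapped into (−180°, 180°]: 13.99°.
Δφ = -21.14 − 46.52 = -67.66°.
a = sin²(Δφ/2) + cos φ₁ · cos φ₂ · sin²(Δλ/2) = 0.319467.
c = 2·atan2(√a, √(1−a)) = 1.20139 rad → d = 6371·c ≈ 7654.03 km ≈ 4132.85 nmi.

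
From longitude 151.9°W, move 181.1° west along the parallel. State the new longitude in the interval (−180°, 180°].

Start at -151.9°; shift −181.1° → -333.0°.
-333.0° lies outside (−180°, 180°]; add 360° → +27.0°.

27.0°E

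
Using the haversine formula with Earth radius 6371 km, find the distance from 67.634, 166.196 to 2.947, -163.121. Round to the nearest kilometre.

Δλ = -163.121 − 166.196 = -329.317°; wrapped into (−180°, 180°]: 30.683°.
Δφ = 2.947 − 67.634 = -64.687°.
a = sin²(Δφ/2) + cos φ₁ · cos φ₂ · sin²(Δλ/2) = 0.312819.
c = 2·atan2(√a, √(1−a)) = 1.18709 rad → d = 6371·c ≈ 7562.94 km.

7563 km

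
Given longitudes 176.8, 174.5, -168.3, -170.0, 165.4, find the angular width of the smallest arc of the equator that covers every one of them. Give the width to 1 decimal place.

Sort the longitudes: -170.0°, -168.3°, +165.4°, +174.5°, +176.8°.
Eastward gaps between consecutive values (wrapping around): 1.7°, 333.7°, 9.1°, 2.3°, 13.2°.
Largest gap = 333.7° ⇒ minimal covering band is its complement: 360° − 333.7° = 26.3°.
Band runs from +165.4° eastward to -168.3°, crossing the antimeridian.

26.3°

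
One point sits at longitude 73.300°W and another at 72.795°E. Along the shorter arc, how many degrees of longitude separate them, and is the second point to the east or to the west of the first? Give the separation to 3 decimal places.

146.095° east

Raw difference: 72.795 − -73.300 = 146.095°.
Normalise into (−180°, 180°]: 146.095° stays 146.095°.
Positive ⇒ the second point lies to the east; separation 146.095°.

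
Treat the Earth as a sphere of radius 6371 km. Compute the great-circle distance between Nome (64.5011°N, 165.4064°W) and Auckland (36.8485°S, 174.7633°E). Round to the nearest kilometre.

Δλ = 174.7633 − -165.4064 = 340.1697°; wrapped into (−180°, 180°]: -19.8303°.
Δφ = -36.8485 − 64.5011 = -101.3496°.
a = sin²(Δφ/2) + cos φ₁ · cos φ₂ · sin²(Δλ/2) = 0.608611.
c = 2·atan2(√a, √(1−a)) = 1.78976 rad → d = 6371·c ≈ 11402.59 km.

11403 km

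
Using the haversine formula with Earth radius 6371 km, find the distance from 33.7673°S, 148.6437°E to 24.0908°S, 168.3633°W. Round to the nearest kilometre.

Δλ = -168.3633 − 148.6437 = -317.0070°; wrapped into (−180°, 180°]: 42.9930°.
Δφ = -24.0908 − -33.7673 = 9.6765°.
a = sin²(Δφ/2) + cos φ₁ · cos φ₂ · sin²(Δλ/2) = 0.109019.
c = 2·atan2(√a, √(1−a)) = 0.67299 rad → d = 6371·c ≈ 4287.62 km.

4288 km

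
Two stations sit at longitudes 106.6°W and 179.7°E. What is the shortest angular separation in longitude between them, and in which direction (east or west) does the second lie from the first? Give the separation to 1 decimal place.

Raw difference: 179.7 − -106.6 = 286.3°.
Normalise into (−180°, 180°]: 286.3° − 360° = -73.7°.
Negative ⇒ the second point lies to the west; separation 73.7°.

73.7° west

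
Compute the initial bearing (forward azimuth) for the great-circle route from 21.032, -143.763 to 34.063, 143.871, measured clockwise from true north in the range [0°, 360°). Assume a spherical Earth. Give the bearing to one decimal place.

Δλ = 143.871 − -143.763 = 287.634°; wrapped into (−180°, 180°]: -72.366°.
θ = atan2( sin Δλ · cos φ₂ , cos φ₁ · sin φ₂ − sin φ₁ · cos φ₂ · cos Δλ )
  = atan2(-0.78950, 0.43272) = -61.273° → normalised to [0°, 360°): 298.727°.

298.7°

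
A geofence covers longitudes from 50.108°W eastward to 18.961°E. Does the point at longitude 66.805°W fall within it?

Band width going east from -50.108° to +18.961°: ((18.961 − -50.108) mod 360) = 69.069°.
Offset of -66.805° east of the west edge: ((-66.805 − -50.108) mod 360) = 343.303°.
343.303° > 69.069° ⇒ outside.

No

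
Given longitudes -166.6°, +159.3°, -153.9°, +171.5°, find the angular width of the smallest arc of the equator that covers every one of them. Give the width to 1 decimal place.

Sort the longitudes: -166.6°, -153.9°, +159.3°, +171.5°.
Eastward gaps between consecutive values (wrapping around): 12.7°, 313.2°, 12.2°, 21.9°.
Largest gap = 313.2° ⇒ minimal covering band is its complement: 360° − 313.2° = 46.8°.
Band runs from +159.3° eastward to -153.9°, crossing the antimeridian.

46.8°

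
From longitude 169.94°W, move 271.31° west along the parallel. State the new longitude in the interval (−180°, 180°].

Start at -169.94°; shift −271.31° → -441.25°.
-441.25° lies outside (−180°, 180°]; add 360° → -81.25°.

81.25°W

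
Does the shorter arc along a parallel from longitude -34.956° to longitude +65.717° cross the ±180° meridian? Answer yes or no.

No

Signed shortest Δλ = ((65.717 − -34.956 + 180) mod 360) − 180 = 100.673°.
Going east by 100.673° from -34.956° reaches +65.717° without touching 180°.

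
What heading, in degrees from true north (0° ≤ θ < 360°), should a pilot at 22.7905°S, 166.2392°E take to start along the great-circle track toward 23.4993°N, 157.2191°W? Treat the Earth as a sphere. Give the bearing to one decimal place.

39.9°

Δλ = -157.2191 − 166.2392 = -323.4583°; wrapped into (−180°, 180°]: 36.5417°.
θ = atan2( sin Δλ · cos φ₂ , cos φ₁ · sin φ₂ − sin φ₁ · cos φ₂ · cos Δλ )
  = atan2(0.54603, 0.65301) = 39.901° → normalised to [0°, 360°): 39.901°.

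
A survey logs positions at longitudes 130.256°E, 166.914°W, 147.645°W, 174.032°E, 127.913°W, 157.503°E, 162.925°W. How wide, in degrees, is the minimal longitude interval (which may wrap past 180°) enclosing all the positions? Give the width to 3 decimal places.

101.831°

Sort the longitudes: -166.914°, -162.925°, -147.645°, -127.913°, +130.256°, +157.503°, +174.032°.
Eastward gaps between consecutive values (wrapping around): 3.989°, 15.280°, 19.732°, 258.169°, 27.247°, 16.529°, 19.054°.
Largest gap = 258.169° ⇒ minimal covering band is its complement: 360° − 258.169° = 101.831°.
Band runs from +130.256° eastward to -127.913°, crossing the antimeridian.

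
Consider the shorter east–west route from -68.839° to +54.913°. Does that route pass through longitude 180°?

Signed shortest Δλ = ((54.913 − -68.839 + 180) mod 360) − 180 = 123.752°.
Going east by 123.752° from -68.839° reaches +54.913° without touching 180°.

No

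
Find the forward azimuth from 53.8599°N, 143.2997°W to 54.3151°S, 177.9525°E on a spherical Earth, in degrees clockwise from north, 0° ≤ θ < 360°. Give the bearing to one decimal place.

Δλ = 177.9525 − -143.2997 = 321.2522°; wrapped into (−180°, 180°]: -38.7478°.
θ = atan2( sin Δλ · cos φ₂ , cos φ₁ · sin φ₂ − sin φ₁ · cos φ₂ · cos Δλ )
  = atan2(-0.36510, -0.84643) = -156.667° → normalised to [0°, 360°): 203.333°.

203.3°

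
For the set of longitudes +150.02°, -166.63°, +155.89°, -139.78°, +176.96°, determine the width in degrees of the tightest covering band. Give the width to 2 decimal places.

70.20°

Sort the longitudes: -166.63°, -139.78°, +150.02°, +155.89°, +176.96°.
Eastward gaps between consecutive values (wrapping around): 26.85°, 289.80°, 5.87°, 21.07°, 16.41°.
Largest gap = 289.80° ⇒ minimal covering band is its complement: 360° − 289.80° = 70.20°.
Band runs from +150.02° eastward to -139.78°, crossing the antimeridian.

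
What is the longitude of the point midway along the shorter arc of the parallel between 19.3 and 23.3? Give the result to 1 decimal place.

+21.3°

Signed shortest Δλ from +19.3° to +23.3° is +4.0°.
Midpoint longitude = +19.3° + (+4.0°)/2 = +19.3° + 2.0° = +21.3°.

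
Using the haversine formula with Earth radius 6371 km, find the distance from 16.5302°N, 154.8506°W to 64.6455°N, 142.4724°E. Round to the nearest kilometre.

7066 km

Δλ = 142.4724 − -154.8506 = 297.3230°; wrapped into (−180°, 180°]: -62.6770°.
Δφ = 64.6455 − 16.5302 = 48.1153°.
a = sin²(Δφ/2) + cos φ₁ · cos φ₂ · sin²(Δλ/2) = 0.277227.
c = 2·atan2(√a, √(1−a)) = 1.10901 rad → d = 6371·c ≈ 7065.52 km.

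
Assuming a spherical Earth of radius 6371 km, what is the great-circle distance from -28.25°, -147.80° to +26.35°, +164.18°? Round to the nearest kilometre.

Δλ = 164.18 − -147.80 = 311.98°; wrapped into (−180°, 180°]: -48.02°.
Δφ = 26.35 − -28.25 = 54.60°.
a = sin²(Δφ/2) + cos φ₁ · cos φ₂ · sin²(Δλ/2) = 0.341050.
c = 2·atan2(√a, √(1−a)) = 1.24728 rad → d = 6371·c ≈ 7946.44 km.

7946 km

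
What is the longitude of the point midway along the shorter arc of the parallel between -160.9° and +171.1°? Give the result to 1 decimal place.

Signed shortest Δλ from -160.9° to +171.1° is -28.0°.
Midpoint longitude = -160.9° + (-28.0°)/2 = -160.9° − 14.0° = -174.9°.
(The naïve average (-160.9 + +171.1)/2 = 5.1° is on the wrong side of the globe.)

-174.9°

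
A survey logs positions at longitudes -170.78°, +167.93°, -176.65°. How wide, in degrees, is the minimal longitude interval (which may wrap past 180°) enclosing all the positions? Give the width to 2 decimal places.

21.29°

Sort the longitudes: -176.65°, -170.78°, +167.93°.
Eastward gaps between consecutive values (wrapping around): 5.87°, 338.71°, 15.42°.
Largest gap = 338.71° ⇒ minimal covering band is its complement: 360° − 338.71° = 21.29°.
Band runs from +167.93° eastward to -170.78°, crossing the antimeridian.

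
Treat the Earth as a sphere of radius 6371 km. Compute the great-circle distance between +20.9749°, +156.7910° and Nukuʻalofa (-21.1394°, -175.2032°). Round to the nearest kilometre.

5584 km

Δλ = -175.2032 − 156.7910 = -331.9942°; wrapped into (−180°, 180°]: 28.0058°.
Δφ = -21.1394 − 20.9749 = -42.1143°.
a = sin²(Δφ/2) + cos φ₁ · cos φ₂ · sin²(Δλ/2) = 0.180087.
c = 2·atan2(√a, √(1−a)) = 0.87652 rad → d = 6371·c ≈ 5584.34 km.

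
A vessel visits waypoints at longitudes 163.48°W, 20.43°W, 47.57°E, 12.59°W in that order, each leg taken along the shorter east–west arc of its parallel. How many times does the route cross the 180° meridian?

0

Leg 1: -163.48° → -20.43°, shortest Δλ = 143.05° (east) — does not cross 180°.
Leg 2: -20.43° → +47.57°, shortest Δλ = 68.0° (east) — does not cross 180°.
Leg 3: +47.57° → -12.59°, shortest Δλ = -60.16° (west) — does not cross 180°.
Total crossings: 0.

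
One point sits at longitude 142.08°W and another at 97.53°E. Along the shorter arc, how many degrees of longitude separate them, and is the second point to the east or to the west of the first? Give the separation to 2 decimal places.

Raw difference: 97.53 − -142.08 = 239.61°.
Normalise into (−180°, 180°]: 239.61° − 360° = -120.39°.
Negative ⇒ the second point lies to the west; separation 120.39°.

120.39° west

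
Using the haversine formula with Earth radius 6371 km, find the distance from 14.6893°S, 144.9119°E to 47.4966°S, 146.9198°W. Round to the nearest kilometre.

Δλ = -146.9198 − 144.9119 = -291.8317°; wrapped into (−180°, 180°]: 68.1683°.
Δφ = -47.4966 − -14.6893 = -32.8073°.
a = sin²(Δφ/2) + cos φ₁ · cos φ₂ · sin²(Δλ/2) = 0.285005.
c = 2·atan2(√a, √(1−a)) = 1.12631 rad → d = 6371·c ≈ 7175.75 km.

7176 km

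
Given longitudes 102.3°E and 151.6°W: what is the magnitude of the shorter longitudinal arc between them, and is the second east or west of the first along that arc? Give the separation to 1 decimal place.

106.1° east

Raw difference: -151.6 − 102.3 = -253.9°.
Normalise into (−180°, 180°]: -253.9° + 360° = 106.1°.
Positive ⇒ the second point lies to the east; separation 106.1°.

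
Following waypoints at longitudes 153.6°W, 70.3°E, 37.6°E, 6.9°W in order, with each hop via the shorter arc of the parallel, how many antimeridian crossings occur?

1

Leg 1: -153.6° → +70.3°, shortest Δλ = -136.1° (west) — crosses 180°.
Leg 2: +70.3° → +37.6°, shortest Δλ = -32.7° (west) — does not cross 180°.
Leg 3: +37.6° → -6.9°, shortest Δλ = -44.5° (west) — does not cross 180°.
Total crossings: 1.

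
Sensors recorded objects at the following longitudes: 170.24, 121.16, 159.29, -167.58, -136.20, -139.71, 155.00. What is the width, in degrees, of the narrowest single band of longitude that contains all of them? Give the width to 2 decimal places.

Sort the longitudes: -167.58°, -139.71°, -136.20°, +121.16°, +155.00°, +159.29°, +170.24°.
Eastward gaps between consecutive values (wrapping around): 27.87°, 3.51°, 257.36°, 33.84°, 4.29°, 10.95°, 22.18°.
Largest gap = 257.36° ⇒ minimal covering band is its complement: 360° − 257.36° = 102.64°.
Band runs from +121.16° eastward to -136.20°, crossing the antimeridian.

102.64°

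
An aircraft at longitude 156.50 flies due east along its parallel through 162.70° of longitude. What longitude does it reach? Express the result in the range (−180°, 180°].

Start at +156.50°; shift +162.70° → +319.20°.
+319.20° lies outside (−180°, 180°]; subtract 360° → -40.80°.

-40.80°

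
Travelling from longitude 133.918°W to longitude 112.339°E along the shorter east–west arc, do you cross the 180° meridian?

Yes

Naïve |112.339 − -133.918| = 246.257° > 180°, so the shorter arc goes the other way round — across 180°.
Signed shortest Δλ = ((112.339 − -133.918 + 180) mod 360) − 180 = -113.743°.
Going west by 113.743° from -133.918° passes through 180° before reaching +112.339°.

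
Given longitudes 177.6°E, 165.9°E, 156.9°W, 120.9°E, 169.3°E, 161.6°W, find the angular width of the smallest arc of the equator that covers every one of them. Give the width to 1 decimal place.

82.2°

Sort the longitudes: -161.6°, -156.9°, +120.9°, +165.9°, +169.3°, +177.6°.
Eastward gaps between consecutive values (wrapping around): 4.7°, 277.8°, 45.0°, 3.4°, 8.3°, 20.8°.
Largest gap = 277.8° ⇒ minimal covering band is its complement: 360° − 277.8° = 82.2°.
Band runs from +120.9° eastward to -156.9°, crossing the antimeridian.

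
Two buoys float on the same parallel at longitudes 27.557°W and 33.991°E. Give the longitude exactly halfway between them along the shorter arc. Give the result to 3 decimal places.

3.217°E

Signed shortest Δλ from -27.557° to +33.991° is +61.548°.
Midpoint longitude = -27.557° + (+61.548°)/2 = -27.557° + 30.774° = +3.217°.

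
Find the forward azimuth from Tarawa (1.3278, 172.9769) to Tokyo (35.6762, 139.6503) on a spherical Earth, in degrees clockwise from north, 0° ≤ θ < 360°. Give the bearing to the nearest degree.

Δλ = 139.6503 − 172.9769 = -33.3266°.
θ = atan2( sin Δλ · cos φ₂ , cos φ₁ · sin φ₂ − sin φ₁ · cos φ₂ · cos Δλ )
  = atan2(-0.44630, 0.56732) = -38.192° → normalised to [0°, 360°): 321.808°.

322°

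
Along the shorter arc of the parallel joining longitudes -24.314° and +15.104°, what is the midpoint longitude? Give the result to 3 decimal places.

-4.605°

Signed shortest Δλ from -24.314° to +15.104° is +39.418°.
Midpoint longitude = -24.314° + (+39.418°)/2 = -24.314° + 19.709° = -4.605°.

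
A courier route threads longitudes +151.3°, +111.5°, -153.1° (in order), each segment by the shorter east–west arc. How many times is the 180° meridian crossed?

Leg 1: +151.3° → +111.5°, shortest Δλ = -39.8° (west) — does not cross 180°.
Leg 2: +111.5° → -153.1°, shortest Δλ = 95.4° (east) — crosses 180°.
Total crossings: 1.

1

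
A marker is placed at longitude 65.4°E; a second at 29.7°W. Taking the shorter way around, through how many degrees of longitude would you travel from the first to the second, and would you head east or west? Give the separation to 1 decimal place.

Raw difference: -29.7 − 65.4 = -95.1°.
Normalise into (−180°, 180°]: -95.1° stays -95.1°.
Negative ⇒ the second point lies to the west; separation 95.1°.

95.1° west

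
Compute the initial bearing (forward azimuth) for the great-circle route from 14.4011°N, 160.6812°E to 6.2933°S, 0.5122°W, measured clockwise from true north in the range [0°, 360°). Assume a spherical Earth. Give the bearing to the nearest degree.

292°

Δλ = -0.5122 − 160.6812 = -161.1934°.
θ = atan2( sin Δλ · cos φ₂ , cos φ₁ · sin φ₂ − sin φ₁ · cos φ₂ · cos Δλ )
  = atan2(-0.32043, 0.12784) = -68.250° → normalised to [0°, 360°): 291.750°.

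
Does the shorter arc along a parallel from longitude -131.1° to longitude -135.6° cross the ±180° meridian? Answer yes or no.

Signed shortest Δλ = ((-135.6 − -131.1 + 180) mod 360) − 180 = -4.5°.
Going west by 4.5° from -131.1° reaches -135.6° without touching 180°.

No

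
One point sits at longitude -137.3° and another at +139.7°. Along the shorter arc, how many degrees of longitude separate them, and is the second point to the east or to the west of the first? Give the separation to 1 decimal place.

Raw difference: 139.7 − -137.3 = 277.0°.
Normalise into (−180°, 180°]: 277.0° − 360° = -83.0°.
Negative ⇒ the second point lies to the west; separation 83.0°.

83.0° west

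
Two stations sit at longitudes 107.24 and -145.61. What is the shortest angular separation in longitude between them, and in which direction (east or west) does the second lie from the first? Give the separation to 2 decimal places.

Raw difference: -145.61 − 107.24 = -252.85°.
Normalise into (−180°, 180°]: -252.85° + 360° = 107.15°.
Positive ⇒ the second point lies to the east; separation 107.15°.

107.15° east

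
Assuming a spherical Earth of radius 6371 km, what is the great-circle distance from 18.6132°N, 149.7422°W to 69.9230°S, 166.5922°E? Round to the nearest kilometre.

10418 km

Δλ = 166.5922 − -149.7422 = 316.3344°; wrapped into (−180°, 180°]: -43.6656°.
Δφ = -69.9230 − 18.6132 = -88.5362°.
a = sin²(Δφ/2) + cos φ₁ · cos φ₂ · sin²(Δλ/2) = 0.532223.
c = 2·atan2(√a, √(1−a)) = 1.63529 rad → d = 6371·c ≈ 10418.41 km.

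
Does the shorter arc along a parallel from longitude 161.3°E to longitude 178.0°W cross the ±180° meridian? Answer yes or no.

Yes

Naïve |-178.0 − 161.3| = 339.3° > 180°, so the shorter arc goes the other way round — across 180°.
Signed shortest Δλ = ((-178.0 − 161.3 + 180) mod 360) − 180 = 20.7°.
Going east by 20.7° from +161.3° passes through 180° before reaching -178.0°.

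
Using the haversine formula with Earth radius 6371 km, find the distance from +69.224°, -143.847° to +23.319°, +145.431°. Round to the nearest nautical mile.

Δλ = 145.431 − -143.847 = 289.278°; wrapped into (−180°, 180°]: -70.722°.
Δφ = 23.319 − 69.224 = -45.905°.
a = sin²(Δφ/2) + cos φ₁ · cos φ₂ · sin²(Δλ/2) = 0.261173.
c = 2·atan2(√a, √(1−a)) = 1.07281 rad → d = 6371·c ≈ 6834.90 km ≈ 3690.55 nmi.

3691 nmi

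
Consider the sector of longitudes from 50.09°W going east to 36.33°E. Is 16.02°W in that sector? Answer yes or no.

Band width going east from -50.09° to +36.33°: ((36.33 − -50.09) mod 360) = 86.42°.
Offset of -16.02° east of the west edge: ((-16.02 − -50.09) mod 360) = 34.07°.
34.07° ≤ 86.42° ⇒ inside.

Yes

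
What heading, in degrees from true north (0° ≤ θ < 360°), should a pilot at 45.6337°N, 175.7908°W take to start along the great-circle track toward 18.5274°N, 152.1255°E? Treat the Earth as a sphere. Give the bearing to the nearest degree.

235°

Δλ = 152.1255 − -175.7908 = 327.9163°; wrapped into (−180°, 180°]: -32.0837°.
θ = atan2( sin Δλ · cos φ₂ , cos φ₁ · sin φ₂ − sin φ₁ · cos φ₂ · cos Δλ )
  = atan2(-0.50363, -0.35212) = -124.960° → normalised to [0°, 360°): 235.040°.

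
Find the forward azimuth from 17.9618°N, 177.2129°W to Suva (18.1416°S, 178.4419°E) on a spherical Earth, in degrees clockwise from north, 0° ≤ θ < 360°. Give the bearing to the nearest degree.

187°

Δλ = 178.4419 − -177.2129 = 355.6548°; wrapped into (−180°, 180°]: -4.3452°.
θ = atan2( sin Δλ · cos φ₂ , cos φ₁ · sin φ₂ − sin φ₁ · cos φ₂ · cos Δλ )
  = atan2(-0.07200, -0.58840) = -173.024° → normalised to [0°, 360°): 186.976°.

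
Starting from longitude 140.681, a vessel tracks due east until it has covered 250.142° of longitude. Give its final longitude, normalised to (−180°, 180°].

Start at +140.681°; shift +250.142° → +390.823°.
+390.823° lies outside (−180°, 180°]; subtract 360° → +30.823°.

+30.823°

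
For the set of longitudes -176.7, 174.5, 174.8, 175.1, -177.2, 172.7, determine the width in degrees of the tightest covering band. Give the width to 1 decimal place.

10.6°

Sort the longitudes: -177.2°, -176.7°, +172.7°, +174.5°, +174.8°, +175.1°.
Eastward gaps between consecutive values (wrapping around): 0.5°, 349.4°, 1.8°, 0.3°, 0.3°, 7.7°.
Largest gap = 349.4° ⇒ minimal covering band is its complement: 360° − 349.4° = 10.6°.
Band runs from +172.7° eastward to -176.7°, crossing the antimeridian.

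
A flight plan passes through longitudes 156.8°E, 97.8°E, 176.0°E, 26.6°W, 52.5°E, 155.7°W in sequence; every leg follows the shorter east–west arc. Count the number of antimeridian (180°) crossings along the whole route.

2

Leg 1: +156.8° → +97.8°, shortest Δλ = -59.0° (west) — does not cross 180°.
Leg 2: +97.8° → +176.0°, shortest Δλ = 78.2° (east) — does not cross 180°.
Leg 3: +176.0° → -26.6°, shortest Δλ = 157.4° (east) — crosses 180°.
Leg 4: -26.6° → +52.5°, shortest Δλ = 79.1° (east) — does not cross 180°.
Leg 5: +52.5° → -155.7°, shortest Δλ = 151.8° (east) — crosses 180°.
Total crossings: 2.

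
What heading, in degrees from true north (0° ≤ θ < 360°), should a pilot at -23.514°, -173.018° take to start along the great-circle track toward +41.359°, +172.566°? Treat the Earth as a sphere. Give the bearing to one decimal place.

Δλ = 172.566 − -173.018 = 345.584°; wrapped into (−180°, 180°]: -14.416°.
θ = atan2( sin Δλ · cos φ₂ , cos φ₁ · sin φ₂ − sin φ₁ · cos φ₂ · cos Δλ )
  = atan2(-0.18687, 0.89594) = -11.781° → normalised to [0°, 360°): 348.219°.

348.2°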